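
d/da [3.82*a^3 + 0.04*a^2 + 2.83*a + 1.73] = 11.46*a^2 + 0.08*a + 2.83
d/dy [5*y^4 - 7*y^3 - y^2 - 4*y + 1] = 20*y^3 - 21*y^2 - 2*y - 4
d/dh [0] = 0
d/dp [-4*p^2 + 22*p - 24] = 22 - 8*p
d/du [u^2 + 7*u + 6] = 2*u + 7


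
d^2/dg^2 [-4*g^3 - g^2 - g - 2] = -24*g - 2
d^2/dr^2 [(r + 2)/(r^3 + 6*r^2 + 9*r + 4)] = 6*(r^3 + 8*r^2 + 24*r + 26)/(r^7 + 16*r^6 + 102*r^5 + 332*r^4 + 593*r^3 + 588*r^2 + 304*r + 64)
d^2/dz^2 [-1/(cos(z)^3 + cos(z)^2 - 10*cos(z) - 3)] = ((37*cos(z) - 8*cos(2*z) - 9*cos(3*z))*(cos(z)^3 + cos(z)^2 - 10*cos(z) - 3)/4 - 2*(3*cos(z)^2 + 2*cos(z) - 10)^2*sin(z)^2)/(cos(z)^3 + cos(z)^2 - 10*cos(z) - 3)^3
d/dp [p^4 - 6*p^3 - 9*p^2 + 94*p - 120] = 4*p^3 - 18*p^2 - 18*p + 94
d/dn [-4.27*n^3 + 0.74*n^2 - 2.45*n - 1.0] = -12.81*n^2 + 1.48*n - 2.45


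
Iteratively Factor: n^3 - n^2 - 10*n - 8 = (n + 2)*(n^2 - 3*n - 4) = (n + 1)*(n + 2)*(n - 4)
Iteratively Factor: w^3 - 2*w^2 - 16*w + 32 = (w - 2)*(w^2 - 16) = (w - 4)*(w - 2)*(w + 4)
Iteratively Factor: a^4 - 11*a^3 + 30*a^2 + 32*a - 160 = (a - 4)*(a^3 - 7*a^2 + 2*a + 40) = (a - 5)*(a - 4)*(a^2 - 2*a - 8) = (a - 5)*(a - 4)^2*(a + 2)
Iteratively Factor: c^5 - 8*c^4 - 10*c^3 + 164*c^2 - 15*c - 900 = (c - 5)*(c^4 - 3*c^3 - 25*c^2 + 39*c + 180) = (c - 5)*(c + 3)*(c^3 - 6*c^2 - 7*c + 60) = (c - 5)*(c - 4)*(c + 3)*(c^2 - 2*c - 15) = (c - 5)^2*(c - 4)*(c + 3)*(c + 3)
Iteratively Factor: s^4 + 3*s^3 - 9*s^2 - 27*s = (s + 3)*(s^3 - 9*s) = s*(s + 3)*(s^2 - 9) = s*(s - 3)*(s + 3)*(s + 3)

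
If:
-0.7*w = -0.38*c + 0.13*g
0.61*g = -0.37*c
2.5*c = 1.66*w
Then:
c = 0.00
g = 0.00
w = 0.00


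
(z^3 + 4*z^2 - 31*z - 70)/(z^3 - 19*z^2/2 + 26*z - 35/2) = 2*(z^2 + 9*z + 14)/(2*z^2 - 9*z + 7)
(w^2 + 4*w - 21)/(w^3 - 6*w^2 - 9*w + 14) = (w^2 + 4*w - 21)/(w^3 - 6*w^2 - 9*w + 14)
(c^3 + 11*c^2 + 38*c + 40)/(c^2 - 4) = (c^2 + 9*c + 20)/(c - 2)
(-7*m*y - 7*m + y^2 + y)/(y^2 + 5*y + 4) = (-7*m + y)/(y + 4)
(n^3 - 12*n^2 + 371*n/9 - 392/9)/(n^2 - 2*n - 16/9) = (3*n^2 - 28*n + 49)/(3*n + 2)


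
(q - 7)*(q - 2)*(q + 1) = q^3 - 8*q^2 + 5*q + 14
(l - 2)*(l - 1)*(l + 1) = l^3 - 2*l^2 - l + 2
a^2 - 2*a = a*(a - 2)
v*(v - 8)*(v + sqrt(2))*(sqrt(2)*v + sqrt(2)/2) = sqrt(2)*v^4 - 15*sqrt(2)*v^3/2 + 2*v^3 - 15*v^2 - 4*sqrt(2)*v^2 - 8*v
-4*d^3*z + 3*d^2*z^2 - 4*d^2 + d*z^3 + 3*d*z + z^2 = (-d + z)*(4*d + z)*(d*z + 1)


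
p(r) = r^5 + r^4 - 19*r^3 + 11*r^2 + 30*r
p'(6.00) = 5454.00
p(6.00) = 5544.00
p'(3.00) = 96.00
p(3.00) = 0.00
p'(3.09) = 127.58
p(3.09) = 10.03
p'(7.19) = 12090.72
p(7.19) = 15609.82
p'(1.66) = -34.29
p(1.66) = 13.40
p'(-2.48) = -247.01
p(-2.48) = 227.08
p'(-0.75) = -18.67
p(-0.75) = -8.22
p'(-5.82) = 2919.38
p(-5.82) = -1586.57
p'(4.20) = 969.12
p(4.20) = 530.45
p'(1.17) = -6.51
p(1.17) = 23.79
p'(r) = 5*r^4 + 4*r^3 - 57*r^2 + 22*r + 30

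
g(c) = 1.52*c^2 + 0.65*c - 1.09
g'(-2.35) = -6.49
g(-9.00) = 116.18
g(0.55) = -0.27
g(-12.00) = 209.99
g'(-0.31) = -0.29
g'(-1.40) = -3.61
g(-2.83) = 9.24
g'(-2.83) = -7.95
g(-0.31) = -1.15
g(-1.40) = 0.98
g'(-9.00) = -26.71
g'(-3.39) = -9.66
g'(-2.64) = -7.38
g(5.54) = 49.16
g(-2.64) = 7.79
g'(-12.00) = -35.83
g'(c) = 3.04*c + 0.65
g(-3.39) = 14.17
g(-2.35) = 5.78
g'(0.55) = 2.32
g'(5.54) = 17.49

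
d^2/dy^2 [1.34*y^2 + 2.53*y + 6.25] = 2.68000000000000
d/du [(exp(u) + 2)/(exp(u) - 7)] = -9*exp(u)/(exp(u) - 7)^2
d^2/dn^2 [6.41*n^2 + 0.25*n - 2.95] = 12.8200000000000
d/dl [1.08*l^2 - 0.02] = 2.16*l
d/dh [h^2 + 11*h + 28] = 2*h + 11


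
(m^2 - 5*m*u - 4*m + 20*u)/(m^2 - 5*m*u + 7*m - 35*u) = (m - 4)/(m + 7)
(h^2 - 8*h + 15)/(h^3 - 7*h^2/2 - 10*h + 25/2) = 2*(h - 3)/(2*h^2 + 3*h - 5)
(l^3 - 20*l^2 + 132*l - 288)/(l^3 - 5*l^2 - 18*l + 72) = (l^2 - 14*l + 48)/(l^2 + l - 12)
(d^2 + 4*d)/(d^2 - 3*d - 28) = d/(d - 7)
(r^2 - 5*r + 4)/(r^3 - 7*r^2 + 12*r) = (r - 1)/(r*(r - 3))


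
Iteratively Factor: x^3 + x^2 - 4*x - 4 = (x - 2)*(x^2 + 3*x + 2) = (x - 2)*(x + 1)*(x + 2)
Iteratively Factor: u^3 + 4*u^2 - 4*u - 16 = (u - 2)*(u^2 + 6*u + 8) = (u - 2)*(u + 4)*(u + 2)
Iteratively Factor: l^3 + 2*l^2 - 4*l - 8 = (l + 2)*(l^2 - 4) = (l - 2)*(l + 2)*(l + 2)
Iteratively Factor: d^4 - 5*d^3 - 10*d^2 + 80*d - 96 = (d + 4)*(d^3 - 9*d^2 + 26*d - 24) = (d - 2)*(d + 4)*(d^2 - 7*d + 12) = (d - 4)*(d - 2)*(d + 4)*(d - 3)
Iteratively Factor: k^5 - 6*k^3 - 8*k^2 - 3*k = (k + 1)*(k^4 - k^3 - 5*k^2 - 3*k) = k*(k + 1)*(k^3 - k^2 - 5*k - 3) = k*(k + 1)^2*(k^2 - 2*k - 3) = k*(k + 1)^3*(k - 3)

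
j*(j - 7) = j^2 - 7*j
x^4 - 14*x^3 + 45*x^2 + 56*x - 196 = (x - 7)^2*(x - 2)*(x + 2)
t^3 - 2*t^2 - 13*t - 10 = (t - 5)*(t + 1)*(t + 2)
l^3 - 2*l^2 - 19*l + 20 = (l - 5)*(l - 1)*(l + 4)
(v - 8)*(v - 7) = v^2 - 15*v + 56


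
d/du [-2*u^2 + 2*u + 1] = 2 - 4*u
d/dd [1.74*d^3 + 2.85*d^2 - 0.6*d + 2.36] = 5.22*d^2 + 5.7*d - 0.6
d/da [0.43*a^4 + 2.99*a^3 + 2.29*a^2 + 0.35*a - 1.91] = 1.72*a^3 + 8.97*a^2 + 4.58*a + 0.35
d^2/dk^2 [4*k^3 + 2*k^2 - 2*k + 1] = 24*k + 4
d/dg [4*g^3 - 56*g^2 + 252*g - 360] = 12*g^2 - 112*g + 252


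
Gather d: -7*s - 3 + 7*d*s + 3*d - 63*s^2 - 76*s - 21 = d*(7*s + 3) - 63*s^2 - 83*s - 24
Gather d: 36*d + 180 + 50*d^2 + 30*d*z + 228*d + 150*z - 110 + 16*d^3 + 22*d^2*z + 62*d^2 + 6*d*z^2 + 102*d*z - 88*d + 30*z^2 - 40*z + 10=16*d^3 + d^2*(22*z + 112) + d*(6*z^2 + 132*z + 176) + 30*z^2 + 110*z + 80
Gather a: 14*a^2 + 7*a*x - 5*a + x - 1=14*a^2 + a*(7*x - 5) + x - 1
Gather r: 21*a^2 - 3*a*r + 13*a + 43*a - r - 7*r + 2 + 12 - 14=21*a^2 + 56*a + r*(-3*a - 8)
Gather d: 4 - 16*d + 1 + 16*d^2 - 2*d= 16*d^2 - 18*d + 5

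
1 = 1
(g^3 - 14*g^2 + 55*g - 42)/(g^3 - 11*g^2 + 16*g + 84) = (g - 1)/(g + 2)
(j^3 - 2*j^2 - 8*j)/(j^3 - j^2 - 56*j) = (-j^2 + 2*j + 8)/(-j^2 + j + 56)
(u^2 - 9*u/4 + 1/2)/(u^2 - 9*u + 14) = (u - 1/4)/(u - 7)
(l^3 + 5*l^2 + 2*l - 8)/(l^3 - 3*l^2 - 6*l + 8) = (l + 4)/(l - 4)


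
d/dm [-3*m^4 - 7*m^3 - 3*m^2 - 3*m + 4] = -12*m^3 - 21*m^2 - 6*m - 3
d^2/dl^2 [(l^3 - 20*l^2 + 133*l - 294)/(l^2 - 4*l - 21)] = 180/(l^3 + 9*l^2 + 27*l + 27)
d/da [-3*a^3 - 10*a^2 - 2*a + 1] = -9*a^2 - 20*a - 2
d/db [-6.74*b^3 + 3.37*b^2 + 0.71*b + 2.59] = -20.22*b^2 + 6.74*b + 0.71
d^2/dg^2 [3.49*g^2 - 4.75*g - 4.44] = 6.98000000000000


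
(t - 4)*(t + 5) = t^2 + t - 20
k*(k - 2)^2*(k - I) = k^4 - 4*k^3 - I*k^3 + 4*k^2 + 4*I*k^2 - 4*I*k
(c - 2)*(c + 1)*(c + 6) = c^3 + 5*c^2 - 8*c - 12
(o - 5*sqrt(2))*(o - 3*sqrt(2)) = o^2 - 8*sqrt(2)*o + 30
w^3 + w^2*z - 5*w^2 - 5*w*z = w*(w - 5)*(w + z)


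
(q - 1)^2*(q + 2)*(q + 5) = q^4 + 5*q^3 - 3*q^2 - 13*q + 10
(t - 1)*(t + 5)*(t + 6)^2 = t^4 + 16*t^3 + 79*t^2 + 84*t - 180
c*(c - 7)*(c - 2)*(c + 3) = c^4 - 6*c^3 - 13*c^2 + 42*c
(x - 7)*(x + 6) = x^2 - x - 42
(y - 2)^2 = y^2 - 4*y + 4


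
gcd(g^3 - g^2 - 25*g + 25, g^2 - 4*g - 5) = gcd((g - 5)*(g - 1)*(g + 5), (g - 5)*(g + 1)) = g - 5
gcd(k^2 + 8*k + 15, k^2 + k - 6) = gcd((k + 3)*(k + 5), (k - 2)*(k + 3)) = k + 3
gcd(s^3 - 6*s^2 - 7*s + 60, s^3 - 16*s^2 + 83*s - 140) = s^2 - 9*s + 20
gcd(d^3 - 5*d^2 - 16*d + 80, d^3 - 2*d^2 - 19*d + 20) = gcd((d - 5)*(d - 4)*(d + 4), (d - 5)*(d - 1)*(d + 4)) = d^2 - d - 20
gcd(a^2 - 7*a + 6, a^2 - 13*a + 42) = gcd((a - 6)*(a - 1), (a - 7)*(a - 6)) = a - 6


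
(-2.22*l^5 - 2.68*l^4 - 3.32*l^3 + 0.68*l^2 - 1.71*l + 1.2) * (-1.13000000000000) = 2.5086*l^5 + 3.0284*l^4 + 3.7516*l^3 - 0.7684*l^2 + 1.9323*l - 1.356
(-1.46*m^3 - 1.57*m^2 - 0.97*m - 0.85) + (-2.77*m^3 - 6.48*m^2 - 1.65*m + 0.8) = -4.23*m^3 - 8.05*m^2 - 2.62*m - 0.0499999999999999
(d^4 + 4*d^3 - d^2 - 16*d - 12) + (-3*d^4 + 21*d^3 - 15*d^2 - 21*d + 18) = -2*d^4 + 25*d^3 - 16*d^2 - 37*d + 6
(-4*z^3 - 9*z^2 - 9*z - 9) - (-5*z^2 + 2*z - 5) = -4*z^3 - 4*z^2 - 11*z - 4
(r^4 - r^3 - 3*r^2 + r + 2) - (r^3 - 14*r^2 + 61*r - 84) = r^4 - 2*r^3 + 11*r^2 - 60*r + 86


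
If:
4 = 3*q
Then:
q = 4/3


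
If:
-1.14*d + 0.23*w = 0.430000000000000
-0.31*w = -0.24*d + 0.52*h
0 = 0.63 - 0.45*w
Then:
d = -0.09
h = -0.88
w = 1.40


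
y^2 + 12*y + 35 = (y + 5)*(y + 7)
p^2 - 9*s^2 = (p - 3*s)*(p + 3*s)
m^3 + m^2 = m^2*(m + 1)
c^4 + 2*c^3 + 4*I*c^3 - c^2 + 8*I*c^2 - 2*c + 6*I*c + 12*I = (c + 2)*(c - I)*(c + 2*I)*(c + 3*I)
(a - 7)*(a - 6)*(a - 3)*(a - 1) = a^4 - 17*a^3 + 97*a^2 - 207*a + 126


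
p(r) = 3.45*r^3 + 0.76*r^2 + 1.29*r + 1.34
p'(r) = 10.35*r^2 + 1.52*r + 1.29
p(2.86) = 91.95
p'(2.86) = 90.30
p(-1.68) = -15.04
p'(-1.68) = 27.95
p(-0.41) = 0.70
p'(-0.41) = 2.41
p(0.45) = 2.39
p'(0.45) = 4.07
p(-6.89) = -1099.90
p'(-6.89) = 482.15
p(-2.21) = -35.04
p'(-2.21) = 48.48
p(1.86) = 28.57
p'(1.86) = 39.92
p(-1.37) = -7.87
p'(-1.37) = 18.63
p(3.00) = 105.20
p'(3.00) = 99.00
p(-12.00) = -5866.30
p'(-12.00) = 1473.45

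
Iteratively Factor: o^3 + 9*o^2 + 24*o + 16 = (o + 1)*(o^2 + 8*o + 16) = (o + 1)*(o + 4)*(o + 4)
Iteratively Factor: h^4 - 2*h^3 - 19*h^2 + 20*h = (h - 1)*(h^3 - h^2 - 20*h) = (h - 1)*(h + 4)*(h^2 - 5*h) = (h - 5)*(h - 1)*(h + 4)*(h)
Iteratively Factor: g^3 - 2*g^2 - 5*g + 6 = (g - 1)*(g^2 - g - 6) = (g - 1)*(g + 2)*(g - 3)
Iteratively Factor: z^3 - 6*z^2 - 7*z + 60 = (z - 4)*(z^2 - 2*z - 15) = (z - 5)*(z - 4)*(z + 3)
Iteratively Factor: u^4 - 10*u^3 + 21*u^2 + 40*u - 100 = (u + 2)*(u^3 - 12*u^2 + 45*u - 50) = (u - 5)*(u + 2)*(u^2 - 7*u + 10) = (u - 5)^2*(u + 2)*(u - 2)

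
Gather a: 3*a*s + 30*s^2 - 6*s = 3*a*s + 30*s^2 - 6*s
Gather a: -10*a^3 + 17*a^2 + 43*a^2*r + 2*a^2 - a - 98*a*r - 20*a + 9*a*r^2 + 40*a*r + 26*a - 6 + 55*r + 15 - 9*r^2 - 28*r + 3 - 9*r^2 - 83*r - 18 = -10*a^3 + a^2*(43*r + 19) + a*(9*r^2 - 58*r + 5) - 18*r^2 - 56*r - 6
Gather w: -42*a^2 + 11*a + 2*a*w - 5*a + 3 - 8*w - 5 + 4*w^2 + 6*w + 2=-42*a^2 + 6*a + 4*w^2 + w*(2*a - 2)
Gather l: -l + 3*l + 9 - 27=2*l - 18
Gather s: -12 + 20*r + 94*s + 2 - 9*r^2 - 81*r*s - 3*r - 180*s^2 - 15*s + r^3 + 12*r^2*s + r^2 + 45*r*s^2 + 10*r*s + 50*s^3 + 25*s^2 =r^3 - 8*r^2 + 17*r + 50*s^3 + s^2*(45*r - 155) + s*(12*r^2 - 71*r + 79) - 10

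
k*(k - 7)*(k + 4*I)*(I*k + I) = I*k^4 - 4*k^3 - 6*I*k^3 + 24*k^2 - 7*I*k^2 + 28*k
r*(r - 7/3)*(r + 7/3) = r^3 - 49*r/9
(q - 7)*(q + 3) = q^2 - 4*q - 21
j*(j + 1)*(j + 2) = j^3 + 3*j^2 + 2*j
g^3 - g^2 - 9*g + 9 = (g - 3)*(g - 1)*(g + 3)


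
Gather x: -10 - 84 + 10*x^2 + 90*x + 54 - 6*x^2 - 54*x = 4*x^2 + 36*x - 40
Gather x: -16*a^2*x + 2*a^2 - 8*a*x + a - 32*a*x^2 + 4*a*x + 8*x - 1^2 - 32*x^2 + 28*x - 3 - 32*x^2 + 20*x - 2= 2*a^2 + a + x^2*(-32*a - 64) + x*(-16*a^2 - 4*a + 56) - 6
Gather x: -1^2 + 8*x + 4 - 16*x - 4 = -8*x - 1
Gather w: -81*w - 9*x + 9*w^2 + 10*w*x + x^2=9*w^2 + w*(10*x - 81) + x^2 - 9*x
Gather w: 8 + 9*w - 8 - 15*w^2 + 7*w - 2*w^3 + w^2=-2*w^3 - 14*w^2 + 16*w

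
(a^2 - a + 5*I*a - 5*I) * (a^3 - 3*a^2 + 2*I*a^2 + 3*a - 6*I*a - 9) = a^5 - 4*a^4 + 7*I*a^4 - 4*a^3 - 28*I*a^3 + 28*a^2 + 36*I*a^2 - 21*a - 60*I*a + 45*I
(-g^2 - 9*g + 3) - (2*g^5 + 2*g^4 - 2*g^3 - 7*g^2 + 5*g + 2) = -2*g^5 - 2*g^4 + 2*g^3 + 6*g^2 - 14*g + 1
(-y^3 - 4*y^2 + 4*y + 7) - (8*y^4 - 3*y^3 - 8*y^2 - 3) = -8*y^4 + 2*y^3 + 4*y^2 + 4*y + 10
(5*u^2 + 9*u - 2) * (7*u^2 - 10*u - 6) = 35*u^4 + 13*u^3 - 134*u^2 - 34*u + 12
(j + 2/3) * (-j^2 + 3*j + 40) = -j^3 + 7*j^2/3 + 42*j + 80/3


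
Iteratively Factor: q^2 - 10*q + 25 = (q - 5)*(q - 5)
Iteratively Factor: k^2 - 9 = (k + 3)*(k - 3)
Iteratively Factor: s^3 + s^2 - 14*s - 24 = (s - 4)*(s^2 + 5*s + 6) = (s - 4)*(s + 2)*(s + 3)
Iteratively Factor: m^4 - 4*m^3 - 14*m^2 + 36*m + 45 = (m + 1)*(m^3 - 5*m^2 - 9*m + 45) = (m - 3)*(m + 1)*(m^2 - 2*m - 15) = (m - 5)*(m - 3)*(m + 1)*(m + 3)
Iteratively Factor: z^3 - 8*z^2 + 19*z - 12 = (z - 1)*(z^2 - 7*z + 12) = (z - 3)*(z - 1)*(z - 4)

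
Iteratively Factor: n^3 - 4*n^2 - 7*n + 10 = (n - 5)*(n^2 + n - 2) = (n - 5)*(n - 1)*(n + 2)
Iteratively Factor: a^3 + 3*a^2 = (a + 3)*(a^2) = a*(a + 3)*(a)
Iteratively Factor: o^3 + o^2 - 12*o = (o + 4)*(o^2 - 3*o) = (o - 3)*(o + 4)*(o)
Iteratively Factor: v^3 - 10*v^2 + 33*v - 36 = (v - 3)*(v^2 - 7*v + 12) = (v - 4)*(v - 3)*(v - 3)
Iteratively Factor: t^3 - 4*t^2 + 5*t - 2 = (t - 2)*(t^2 - 2*t + 1) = (t - 2)*(t - 1)*(t - 1)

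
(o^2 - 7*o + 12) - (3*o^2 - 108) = -2*o^2 - 7*o + 120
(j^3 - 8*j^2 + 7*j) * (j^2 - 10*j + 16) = j^5 - 18*j^4 + 103*j^3 - 198*j^2 + 112*j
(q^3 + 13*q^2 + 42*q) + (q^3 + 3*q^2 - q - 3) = 2*q^3 + 16*q^2 + 41*q - 3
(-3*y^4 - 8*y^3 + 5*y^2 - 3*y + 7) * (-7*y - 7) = 21*y^5 + 77*y^4 + 21*y^3 - 14*y^2 - 28*y - 49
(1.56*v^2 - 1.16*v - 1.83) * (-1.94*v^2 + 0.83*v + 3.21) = -3.0264*v^4 + 3.5452*v^3 + 7.595*v^2 - 5.2425*v - 5.8743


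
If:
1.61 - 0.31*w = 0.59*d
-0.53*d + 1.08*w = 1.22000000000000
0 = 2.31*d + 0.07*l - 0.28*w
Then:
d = 1.70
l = -48.17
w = 1.96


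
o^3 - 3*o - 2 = (o - 2)*(o + 1)^2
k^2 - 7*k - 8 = (k - 8)*(k + 1)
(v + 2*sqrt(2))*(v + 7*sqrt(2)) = v^2 + 9*sqrt(2)*v + 28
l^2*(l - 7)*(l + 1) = l^4 - 6*l^3 - 7*l^2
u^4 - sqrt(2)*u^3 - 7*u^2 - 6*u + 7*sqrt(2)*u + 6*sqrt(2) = (u - 3)*(u + 1)*(u + 2)*(u - sqrt(2))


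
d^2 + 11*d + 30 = (d + 5)*(d + 6)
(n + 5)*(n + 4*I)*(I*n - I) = I*n^3 - 4*n^2 + 4*I*n^2 - 16*n - 5*I*n + 20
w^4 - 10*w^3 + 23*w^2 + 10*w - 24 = (w - 6)*(w - 4)*(w - 1)*(w + 1)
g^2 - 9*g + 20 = (g - 5)*(g - 4)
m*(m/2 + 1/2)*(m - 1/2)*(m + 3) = m^4/2 + 7*m^3/4 + m^2/2 - 3*m/4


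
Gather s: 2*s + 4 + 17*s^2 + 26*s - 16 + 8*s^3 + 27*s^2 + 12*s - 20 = 8*s^3 + 44*s^2 + 40*s - 32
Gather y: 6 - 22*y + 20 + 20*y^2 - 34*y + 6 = 20*y^2 - 56*y + 32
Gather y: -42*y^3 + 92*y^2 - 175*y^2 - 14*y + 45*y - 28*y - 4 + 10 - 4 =-42*y^3 - 83*y^2 + 3*y + 2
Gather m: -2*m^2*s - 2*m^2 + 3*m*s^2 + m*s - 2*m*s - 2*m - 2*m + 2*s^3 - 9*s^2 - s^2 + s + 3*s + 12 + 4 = m^2*(-2*s - 2) + m*(3*s^2 - s - 4) + 2*s^3 - 10*s^2 + 4*s + 16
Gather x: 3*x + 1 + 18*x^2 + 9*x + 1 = 18*x^2 + 12*x + 2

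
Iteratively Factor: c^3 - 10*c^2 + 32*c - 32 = (c - 4)*(c^2 - 6*c + 8) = (c - 4)^2*(c - 2)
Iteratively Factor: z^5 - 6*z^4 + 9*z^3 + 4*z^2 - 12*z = (z - 3)*(z^4 - 3*z^3 + 4*z) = z*(z - 3)*(z^3 - 3*z^2 + 4) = z*(z - 3)*(z - 2)*(z^2 - z - 2) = z*(z - 3)*(z - 2)*(z + 1)*(z - 2)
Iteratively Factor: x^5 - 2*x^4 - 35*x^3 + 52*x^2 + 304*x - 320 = (x + 4)*(x^4 - 6*x^3 - 11*x^2 + 96*x - 80) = (x + 4)^2*(x^3 - 10*x^2 + 29*x - 20) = (x - 4)*(x + 4)^2*(x^2 - 6*x + 5) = (x - 4)*(x - 1)*(x + 4)^2*(x - 5)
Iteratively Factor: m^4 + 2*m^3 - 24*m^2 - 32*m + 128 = (m - 2)*(m^3 + 4*m^2 - 16*m - 64) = (m - 2)*(m + 4)*(m^2 - 16) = (m - 2)*(m + 4)^2*(m - 4)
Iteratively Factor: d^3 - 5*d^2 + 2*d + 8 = (d - 2)*(d^2 - 3*d - 4) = (d - 2)*(d + 1)*(d - 4)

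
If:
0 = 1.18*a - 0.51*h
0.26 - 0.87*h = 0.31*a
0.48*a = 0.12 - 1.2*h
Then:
No Solution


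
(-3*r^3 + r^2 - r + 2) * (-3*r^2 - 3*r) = 9*r^5 + 6*r^4 - 3*r^2 - 6*r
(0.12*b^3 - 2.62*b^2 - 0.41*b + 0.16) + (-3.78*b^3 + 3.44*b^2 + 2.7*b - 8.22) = -3.66*b^3 + 0.82*b^2 + 2.29*b - 8.06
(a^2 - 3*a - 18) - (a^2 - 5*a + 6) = 2*a - 24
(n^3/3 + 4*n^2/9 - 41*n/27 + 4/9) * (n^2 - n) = n^5/3 + n^4/9 - 53*n^3/27 + 53*n^2/27 - 4*n/9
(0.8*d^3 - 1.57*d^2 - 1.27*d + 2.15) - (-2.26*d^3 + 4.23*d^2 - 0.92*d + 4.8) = 3.06*d^3 - 5.8*d^2 - 0.35*d - 2.65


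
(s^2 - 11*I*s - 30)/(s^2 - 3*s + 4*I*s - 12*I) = (s^2 - 11*I*s - 30)/(s^2 + s*(-3 + 4*I) - 12*I)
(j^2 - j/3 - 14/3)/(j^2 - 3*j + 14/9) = 3*(j + 2)/(3*j - 2)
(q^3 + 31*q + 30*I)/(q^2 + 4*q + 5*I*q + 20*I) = (q^2 - 5*I*q + 6)/(q + 4)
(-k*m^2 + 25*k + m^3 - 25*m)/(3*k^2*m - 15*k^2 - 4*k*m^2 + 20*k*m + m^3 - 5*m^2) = (-m - 5)/(3*k - m)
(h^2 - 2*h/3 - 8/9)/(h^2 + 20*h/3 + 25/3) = (9*h^2 - 6*h - 8)/(3*(3*h^2 + 20*h + 25))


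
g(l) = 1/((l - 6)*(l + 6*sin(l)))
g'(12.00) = -0.02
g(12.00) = 0.02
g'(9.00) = 0.00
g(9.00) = 0.03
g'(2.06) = -0.02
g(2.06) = -0.03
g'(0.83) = 0.03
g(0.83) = -0.04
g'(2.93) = -0.12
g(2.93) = -0.08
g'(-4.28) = -0.12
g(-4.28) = -0.08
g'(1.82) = -0.01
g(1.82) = -0.03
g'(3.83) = -5093.72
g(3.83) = -25.39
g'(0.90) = 0.02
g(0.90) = -0.04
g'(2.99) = -0.14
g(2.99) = -0.09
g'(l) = (-6*cos(l) - 1)/((l - 6)*(l + 6*sin(l))^2) - 1/((l - 6)^2*(l + 6*sin(l)))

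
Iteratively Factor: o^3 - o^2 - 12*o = (o - 4)*(o^2 + 3*o) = (o - 4)*(o + 3)*(o)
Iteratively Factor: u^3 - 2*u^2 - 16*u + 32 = (u - 4)*(u^2 + 2*u - 8) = (u - 4)*(u - 2)*(u + 4)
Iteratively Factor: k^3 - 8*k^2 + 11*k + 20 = (k + 1)*(k^2 - 9*k + 20) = (k - 4)*(k + 1)*(k - 5)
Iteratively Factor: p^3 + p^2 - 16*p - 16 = (p + 4)*(p^2 - 3*p - 4) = (p + 1)*(p + 4)*(p - 4)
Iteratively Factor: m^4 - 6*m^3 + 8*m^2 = (m - 2)*(m^3 - 4*m^2) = m*(m - 2)*(m^2 - 4*m) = m*(m - 4)*(m - 2)*(m)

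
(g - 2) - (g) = -2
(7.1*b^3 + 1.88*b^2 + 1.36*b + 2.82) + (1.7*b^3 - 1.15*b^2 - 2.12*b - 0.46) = 8.8*b^3 + 0.73*b^2 - 0.76*b + 2.36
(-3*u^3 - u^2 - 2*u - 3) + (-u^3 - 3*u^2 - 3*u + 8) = -4*u^3 - 4*u^2 - 5*u + 5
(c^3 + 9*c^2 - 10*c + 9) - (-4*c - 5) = c^3 + 9*c^2 - 6*c + 14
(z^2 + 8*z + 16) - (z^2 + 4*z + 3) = 4*z + 13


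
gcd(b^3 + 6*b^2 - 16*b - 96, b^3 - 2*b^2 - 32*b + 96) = b^2 + 2*b - 24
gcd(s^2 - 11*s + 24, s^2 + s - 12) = s - 3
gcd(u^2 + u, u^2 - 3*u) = u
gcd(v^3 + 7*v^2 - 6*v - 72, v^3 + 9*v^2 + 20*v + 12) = v + 6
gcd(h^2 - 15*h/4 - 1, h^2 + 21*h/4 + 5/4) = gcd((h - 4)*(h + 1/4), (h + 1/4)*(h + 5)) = h + 1/4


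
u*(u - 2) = u^2 - 2*u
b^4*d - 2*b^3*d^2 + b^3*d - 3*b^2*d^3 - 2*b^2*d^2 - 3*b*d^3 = b*(b - 3*d)*(b + d)*(b*d + d)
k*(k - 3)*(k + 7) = k^3 + 4*k^2 - 21*k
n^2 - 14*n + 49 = (n - 7)^2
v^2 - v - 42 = (v - 7)*(v + 6)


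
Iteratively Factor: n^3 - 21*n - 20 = (n + 4)*(n^2 - 4*n - 5) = (n + 1)*(n + 4)*(n - 5)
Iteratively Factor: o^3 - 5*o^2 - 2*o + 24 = (o - 3)*(o^2 - 2*o - 8) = (o - 3)*(o + 2)*(o - 4)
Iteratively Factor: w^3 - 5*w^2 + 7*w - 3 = (w - 1)*(w^2 - 4*w + 3) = (w - 3)*(w - 1)*(w - 1)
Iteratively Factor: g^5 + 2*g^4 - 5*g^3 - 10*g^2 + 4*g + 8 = (g + 1)*(g^4 + g^3 - 6*g^2 - 4*g + 8) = (g + 1)*(g + 2)*(g^3 - g^2 - 4*g + 4) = (g - 1)*(g + 1)*(g + 2)*(g^2 - 4) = (g - 2)*(g - 1)*(g + 1)*(g + 2)*(g + 2)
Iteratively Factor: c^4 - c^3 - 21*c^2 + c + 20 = (c + 4)*(c^3 - 5*c^2 - c + 5) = (c - 5)*(c + 4)*(c^2 - 1) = (c - 5)*(c - 1)*(c + 4)*(c + 1)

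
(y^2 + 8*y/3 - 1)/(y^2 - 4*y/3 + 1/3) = (y + 3)/(y - 1)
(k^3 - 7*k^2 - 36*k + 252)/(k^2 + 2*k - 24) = (k^2 - 13*k + 42)/(k - 4)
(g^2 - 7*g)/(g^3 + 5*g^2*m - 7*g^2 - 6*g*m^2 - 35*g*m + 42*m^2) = g/(g^2 + 5*g*m - 6*m^2)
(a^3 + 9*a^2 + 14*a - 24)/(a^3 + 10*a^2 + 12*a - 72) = (a^2 + 3*a - 4)/(a^2 + 4*a - 12)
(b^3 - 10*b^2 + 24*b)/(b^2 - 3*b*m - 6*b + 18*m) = b*(b - 4)/(b - 3*m)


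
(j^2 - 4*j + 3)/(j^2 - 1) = (j - 3)/(j + 1)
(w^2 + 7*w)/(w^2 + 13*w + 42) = w/(w + 6)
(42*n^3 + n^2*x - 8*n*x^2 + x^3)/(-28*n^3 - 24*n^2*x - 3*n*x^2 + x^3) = (-3*n + x)/(2*n + x)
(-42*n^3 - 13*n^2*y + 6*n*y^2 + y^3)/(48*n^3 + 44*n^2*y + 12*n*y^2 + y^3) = (-21*n^2 + 4*n*y + y^2)/(24*n^2 + 10*n*y + y^2)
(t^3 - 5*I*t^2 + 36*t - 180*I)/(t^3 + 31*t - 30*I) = (t - 6*I)/(t - I)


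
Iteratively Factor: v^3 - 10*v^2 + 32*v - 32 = (v - 4)*(v^2 - 6*v + 8) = (v - 4)^2*(v - 2)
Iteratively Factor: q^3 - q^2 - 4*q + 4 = (q - 1)*(q^2 - 4) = (q - 1)*(q + 2)*(q - 2)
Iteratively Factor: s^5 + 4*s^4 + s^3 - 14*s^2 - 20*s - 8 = (s + 1)*(s^4 + 3*s^3 - 2*s^2 - 12*s - 8) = (s + 1)*(s + 2)*(s^3 + s^2 - 4*s - 4) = (s + 1)^2*(s + 2)*(s^2 - 4) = (s - 2)*(s + 1)^2*(s + 2)*(s + 2)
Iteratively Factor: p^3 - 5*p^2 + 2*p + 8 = (p - 4)*(p^2 - p - 2) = (p - 4)*(p + 1)*(p - 2)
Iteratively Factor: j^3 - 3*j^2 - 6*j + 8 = (j + 2)*(j^2 - 5*j + 4) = (j - 1)*(j + 2)*(j - 4)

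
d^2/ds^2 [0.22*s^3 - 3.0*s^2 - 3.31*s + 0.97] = 1.32*s - 6.0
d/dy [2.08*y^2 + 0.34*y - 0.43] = 4.16*y + 0.34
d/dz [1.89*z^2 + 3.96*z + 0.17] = 3.78*z + 3.96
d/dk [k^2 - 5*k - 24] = 2*k - 5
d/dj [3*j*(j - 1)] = 6*j - 3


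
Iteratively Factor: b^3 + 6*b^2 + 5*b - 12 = (b - 1)*(b^2 + 7*b + 12) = (b - 1)*(b + 4)*(b + 3)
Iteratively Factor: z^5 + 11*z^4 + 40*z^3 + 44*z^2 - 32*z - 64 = (z + 4)*(z^4 + 7*z^3 + 12*z^2 - 4*z - 16) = (z + 2)*(z + 4)*(z^3 + 5*z^2 + 2*z - 8) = (z - 1)*(z + 2)*(z + 4)*(z^2 + 6*z + 8) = (z - 1)*(z + 2)*(z + 4)^2*(z + 2)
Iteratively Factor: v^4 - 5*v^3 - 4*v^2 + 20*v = (v - 2)*(v^3 - 3*v^2 - 10*v) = (v - 5)*(v - 2)*(v^2 + 2*v) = v*(v - 5)*(v - 2)*(v + 2)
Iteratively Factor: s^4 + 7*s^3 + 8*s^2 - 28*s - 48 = (s + 3)*(s^3 + 4*s^2 - 4*s - 16) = (s - 2)*(s + 3)*(s^2 + 6*s + 8) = (s - 2)*(s + 3)*(s + 4)*(s + 2)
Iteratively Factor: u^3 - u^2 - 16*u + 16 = (u - 4)*(u^2 + 3*u - 4) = (u - 4)*(u + 4)*(u - 1)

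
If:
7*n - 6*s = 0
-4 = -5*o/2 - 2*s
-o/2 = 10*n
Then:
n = -12/143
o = 240/143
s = -14/143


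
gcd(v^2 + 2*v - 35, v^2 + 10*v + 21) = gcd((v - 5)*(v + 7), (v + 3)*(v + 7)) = v + 7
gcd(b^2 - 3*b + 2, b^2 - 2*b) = b - 2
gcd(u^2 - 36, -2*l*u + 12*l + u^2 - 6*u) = u - 6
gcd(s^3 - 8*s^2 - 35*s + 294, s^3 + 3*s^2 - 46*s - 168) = s^2 - s - 42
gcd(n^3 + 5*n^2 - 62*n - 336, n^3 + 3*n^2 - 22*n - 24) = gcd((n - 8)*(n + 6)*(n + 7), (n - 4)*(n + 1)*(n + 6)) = n + 6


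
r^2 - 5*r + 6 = (r - 3)*(r - 2)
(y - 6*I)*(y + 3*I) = y^2 - 3*I*y + 18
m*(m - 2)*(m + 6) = m^3 + 4*m^2 - 12*m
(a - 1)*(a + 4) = a^2 + 3*a - 4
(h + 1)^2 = h^2 + 2*h + 1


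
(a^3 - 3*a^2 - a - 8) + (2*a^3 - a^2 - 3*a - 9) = 3*a^3 - 4*a^2 - 4*a - 17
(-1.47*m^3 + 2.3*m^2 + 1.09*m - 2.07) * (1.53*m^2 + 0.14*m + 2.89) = -2.2491*m^5 + 3.3132*m^4 - 2.2586*m^3 + 3.6325*m^2 + 2.8603*m - 5.9823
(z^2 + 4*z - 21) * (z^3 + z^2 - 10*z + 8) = z^5 + 5*z^4 - 27*z^3 - 53*z^2 + 242*z - 168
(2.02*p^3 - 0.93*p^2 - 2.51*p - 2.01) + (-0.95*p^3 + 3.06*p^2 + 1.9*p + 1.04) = 1.07*p^3 + 2.13*p^2 - 0.61*p - 0.97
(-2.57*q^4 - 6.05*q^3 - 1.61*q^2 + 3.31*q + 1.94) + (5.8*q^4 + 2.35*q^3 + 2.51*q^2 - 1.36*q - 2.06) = 3.23*q^4 - 3.7*q^3 + 0.9*q^2 + 1.95*q - 0.12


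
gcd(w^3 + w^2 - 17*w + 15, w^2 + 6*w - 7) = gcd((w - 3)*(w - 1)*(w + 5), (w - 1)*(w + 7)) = w - 1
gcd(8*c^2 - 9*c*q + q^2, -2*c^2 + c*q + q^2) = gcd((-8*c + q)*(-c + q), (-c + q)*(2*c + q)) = -c + q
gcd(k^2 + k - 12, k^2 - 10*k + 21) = k - 3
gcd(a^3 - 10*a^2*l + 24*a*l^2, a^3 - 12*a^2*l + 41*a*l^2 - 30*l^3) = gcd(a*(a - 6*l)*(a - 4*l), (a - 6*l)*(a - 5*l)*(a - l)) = a - 6*l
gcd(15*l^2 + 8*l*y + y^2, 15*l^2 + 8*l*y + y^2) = 15*l^2 + 8*l*y + y^2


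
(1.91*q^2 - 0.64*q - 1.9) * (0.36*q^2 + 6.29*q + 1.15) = 0.6876*q^4 + 11.7835*q^3 - 2.5131*q^2 - 12.687*q - 2.185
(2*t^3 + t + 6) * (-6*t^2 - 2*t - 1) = -12*t^5 - 4*t^4 - 8*t^3 - 38*t^2 - 13*t - 6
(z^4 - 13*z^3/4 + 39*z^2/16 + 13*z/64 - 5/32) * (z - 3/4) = z^5 - 4*z^4 + 39*z^3/8 - 13*z^2/8 - 79*z/256 + 15/128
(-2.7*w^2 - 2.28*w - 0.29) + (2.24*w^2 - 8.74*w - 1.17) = -0.46*w^2 - 11.02*w - 1.46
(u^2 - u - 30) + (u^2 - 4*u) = 2*u^2 - 5*u - 30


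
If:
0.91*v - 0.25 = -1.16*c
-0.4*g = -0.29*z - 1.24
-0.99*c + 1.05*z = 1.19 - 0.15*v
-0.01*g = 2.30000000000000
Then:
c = -286.78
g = -230.00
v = 365.83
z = -321.52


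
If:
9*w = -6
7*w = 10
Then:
No Solution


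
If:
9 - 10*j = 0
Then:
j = 9/10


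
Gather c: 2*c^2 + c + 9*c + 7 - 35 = 2*c^2 + 10*c - 28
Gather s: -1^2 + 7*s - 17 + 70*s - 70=77*s - 88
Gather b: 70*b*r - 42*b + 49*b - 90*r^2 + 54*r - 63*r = b*(70*r + 7) - 90*r^2 - 9*r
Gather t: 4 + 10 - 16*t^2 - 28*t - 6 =-16*t^2 - 28*t + 8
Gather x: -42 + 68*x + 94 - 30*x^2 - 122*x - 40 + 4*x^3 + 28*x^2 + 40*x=4*x^3 - 2*x^2 - 14*x + 12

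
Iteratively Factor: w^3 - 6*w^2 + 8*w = (w)*(w^2 - 6*w + 8) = w*(w - 4)*(w - 2)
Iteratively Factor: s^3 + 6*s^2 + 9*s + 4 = (s + 1)*(s^2 + 5*s + 4) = (s + 1)*(s + 4)*(s + 1)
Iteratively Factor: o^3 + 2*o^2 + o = (o)*(o^2 + 2*o + 1) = o*(o + 1)*(o + 1)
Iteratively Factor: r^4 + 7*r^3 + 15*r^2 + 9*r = (r + 3)*(r^3 + 4*r^2 + 3*r) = (r + 1)*(r + 3)*(r^2 + 3*r) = (r + 1)*(r + 3)^2*(r)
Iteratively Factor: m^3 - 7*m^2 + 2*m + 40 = (m + 2)*(m^2 - 9*m + 20) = (m - 4)*(m + 2)*(m - 5)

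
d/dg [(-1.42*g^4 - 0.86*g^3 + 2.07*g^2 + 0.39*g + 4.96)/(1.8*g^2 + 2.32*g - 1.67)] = (-5.112*g^5 - 11.4312*g^4 + 5.4952*g^3 + 8.409*g^2 - 24.7698*g - 12.1585)/(3.24*g^4 + 8.352*g^3 - 0.6296*g^2 - 7.7488*g + 2.7889)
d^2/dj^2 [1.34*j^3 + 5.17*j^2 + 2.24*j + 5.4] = 8.04*j + 10.34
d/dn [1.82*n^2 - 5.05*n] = 3.64*n - 5.05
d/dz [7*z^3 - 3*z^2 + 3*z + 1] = 21*z^2 - 6*z + 3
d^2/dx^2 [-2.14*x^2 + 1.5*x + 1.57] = -4.28000000000000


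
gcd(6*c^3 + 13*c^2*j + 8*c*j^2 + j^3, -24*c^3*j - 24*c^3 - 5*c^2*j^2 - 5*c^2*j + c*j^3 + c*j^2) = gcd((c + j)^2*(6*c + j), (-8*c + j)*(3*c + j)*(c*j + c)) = 1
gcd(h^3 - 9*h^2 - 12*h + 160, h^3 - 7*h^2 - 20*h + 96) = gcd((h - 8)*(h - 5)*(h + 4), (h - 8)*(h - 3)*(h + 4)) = h^2 - 4*h - 32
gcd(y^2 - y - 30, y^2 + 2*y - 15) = y + 5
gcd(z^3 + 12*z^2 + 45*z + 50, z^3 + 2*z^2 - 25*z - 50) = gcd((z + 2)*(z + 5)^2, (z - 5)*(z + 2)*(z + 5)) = z^2 + 7*z + 10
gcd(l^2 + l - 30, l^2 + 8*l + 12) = l + 6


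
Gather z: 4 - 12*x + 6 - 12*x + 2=12 - 24*x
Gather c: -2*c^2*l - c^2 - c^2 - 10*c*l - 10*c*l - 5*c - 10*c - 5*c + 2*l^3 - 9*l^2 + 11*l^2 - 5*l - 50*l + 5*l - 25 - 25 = c^2*(-2*l - 2) + c*(-20*l - 20) + 2*l^3 + 2*l^2 - 50*l - 50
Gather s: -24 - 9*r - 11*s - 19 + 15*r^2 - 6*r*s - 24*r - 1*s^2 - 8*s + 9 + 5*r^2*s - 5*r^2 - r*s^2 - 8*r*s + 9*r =10*r^2 - 24*r + s^2*(-r - 1) + s*(5*r^2 - 14*r - 19) - 34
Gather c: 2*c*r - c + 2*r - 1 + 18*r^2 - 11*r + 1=c*(2*r - 1) + 18*r^2 - 9*r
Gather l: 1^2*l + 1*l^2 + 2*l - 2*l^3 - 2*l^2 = -2*l^3 - l^2 + 3*l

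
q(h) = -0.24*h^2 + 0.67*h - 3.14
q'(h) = 0.67 - 0.48*h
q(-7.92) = -23.50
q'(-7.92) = 4.47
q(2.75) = -3.11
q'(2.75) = -0.65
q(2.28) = -2.86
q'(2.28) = -0.42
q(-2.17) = -5.72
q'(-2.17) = 1.71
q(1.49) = -2.67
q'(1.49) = -0.05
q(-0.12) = -3.22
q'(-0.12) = 0.73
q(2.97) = -3.27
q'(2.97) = -0.76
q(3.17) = -3.43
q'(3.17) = -0.85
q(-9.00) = -28.61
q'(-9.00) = 4.99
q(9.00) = -16.55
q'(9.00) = -3.65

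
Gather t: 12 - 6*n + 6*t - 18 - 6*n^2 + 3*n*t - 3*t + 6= -6*n^2 - 6*n + t*(3*n + 3)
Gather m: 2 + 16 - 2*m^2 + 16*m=-2*m^2 + 16*m + 18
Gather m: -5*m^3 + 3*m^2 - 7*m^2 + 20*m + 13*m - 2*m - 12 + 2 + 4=-5*m^3 - 4*m^2 + 31*m - 6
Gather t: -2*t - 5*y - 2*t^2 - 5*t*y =-2*t^2 + t*(-5*y - 2) - 5*y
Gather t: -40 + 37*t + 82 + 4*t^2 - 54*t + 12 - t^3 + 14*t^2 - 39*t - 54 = -t^3 + 18*t^2 - 56*t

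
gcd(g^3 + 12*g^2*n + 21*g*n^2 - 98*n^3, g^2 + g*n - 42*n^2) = g + 7*n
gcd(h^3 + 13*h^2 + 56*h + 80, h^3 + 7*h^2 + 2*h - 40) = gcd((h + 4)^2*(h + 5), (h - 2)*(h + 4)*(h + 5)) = h^2 + 9*h + 20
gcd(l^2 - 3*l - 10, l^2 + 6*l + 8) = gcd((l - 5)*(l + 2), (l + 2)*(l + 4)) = l + 2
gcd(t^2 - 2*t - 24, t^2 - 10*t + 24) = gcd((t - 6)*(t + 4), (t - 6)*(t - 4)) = t - 6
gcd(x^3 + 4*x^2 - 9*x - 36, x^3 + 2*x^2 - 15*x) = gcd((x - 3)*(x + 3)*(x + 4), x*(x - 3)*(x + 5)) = x - 3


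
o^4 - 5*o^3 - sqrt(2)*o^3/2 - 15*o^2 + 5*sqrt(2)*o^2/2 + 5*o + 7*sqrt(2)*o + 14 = (o - 7)*(o + 2)*(o - sqrt(2))*(o + sqrt(2)/2)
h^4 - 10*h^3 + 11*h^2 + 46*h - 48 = (h - 8)*(h - 3)*(h - 1)*(h + 2)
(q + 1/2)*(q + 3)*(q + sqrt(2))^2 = q^4 + 2*sqrt(2)*q^3 + 7*q^3/2 + 7*q^2/2 + 7*sqrt(2)*q^2 + 3*sqrt(2)*q + 7*q + 3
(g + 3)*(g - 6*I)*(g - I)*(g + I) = g^4 + 3*g^3 - 6*I*g^3 + g^2 - 18*I*g^2 + 3*g - 6*I*g - 18*I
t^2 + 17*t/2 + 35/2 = (t + 7/2)*(t + 5)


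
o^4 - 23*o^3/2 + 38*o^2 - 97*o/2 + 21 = (o - 7)*(o - 2)*(o - 3/2)*(o - 1)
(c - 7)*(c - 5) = c^2 - 12*c + 35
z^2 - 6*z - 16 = (z - 8)*(z + 2)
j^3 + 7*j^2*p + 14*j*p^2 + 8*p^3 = (j + p)*(j + 2*p)*(j + 4*p)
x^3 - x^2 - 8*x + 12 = (x - 2)^2*(x + 3)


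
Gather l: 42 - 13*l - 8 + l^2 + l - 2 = l^2 - 12*l + 32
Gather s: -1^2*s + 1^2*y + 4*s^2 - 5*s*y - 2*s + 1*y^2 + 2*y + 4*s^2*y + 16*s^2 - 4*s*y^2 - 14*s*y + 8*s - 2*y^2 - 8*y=s^2*(4*y + 20) + s*(-4*y^2 - 19*y + 5) - y^2 - 5*y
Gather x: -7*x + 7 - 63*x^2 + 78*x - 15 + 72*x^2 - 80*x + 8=9*x^2 - 9*x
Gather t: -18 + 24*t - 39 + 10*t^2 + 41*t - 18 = 10*t^2 + 65*t - 75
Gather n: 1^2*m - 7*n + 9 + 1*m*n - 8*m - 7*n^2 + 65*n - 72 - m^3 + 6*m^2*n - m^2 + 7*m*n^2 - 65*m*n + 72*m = -m^3 - m^2 + 65*m + n^2*(7*m - 7) + n*(6*m^2 - 64*m + 58) - 63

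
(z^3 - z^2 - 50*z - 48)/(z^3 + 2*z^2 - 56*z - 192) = (z + 1)/(z + 4)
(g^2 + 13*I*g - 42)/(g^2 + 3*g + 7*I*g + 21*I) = (g + 6*I)/(g + 3)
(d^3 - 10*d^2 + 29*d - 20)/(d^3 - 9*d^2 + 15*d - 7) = (d^2 - 9*d + 20)/(d^2 - 8*d + 7)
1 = 1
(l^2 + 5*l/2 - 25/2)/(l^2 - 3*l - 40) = (l - 5/2)/(l - 8)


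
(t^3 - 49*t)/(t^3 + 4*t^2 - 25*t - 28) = t*(t - 7)/(t^2 - 3*t - 4)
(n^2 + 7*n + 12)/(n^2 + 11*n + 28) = (n + 3)/(n + 7)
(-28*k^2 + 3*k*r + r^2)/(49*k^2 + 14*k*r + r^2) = (-4*k + r)/(7*k + r)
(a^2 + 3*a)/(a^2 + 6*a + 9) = a/(a + 3)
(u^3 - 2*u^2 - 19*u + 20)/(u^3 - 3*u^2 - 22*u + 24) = (u - 5)/(u - 6)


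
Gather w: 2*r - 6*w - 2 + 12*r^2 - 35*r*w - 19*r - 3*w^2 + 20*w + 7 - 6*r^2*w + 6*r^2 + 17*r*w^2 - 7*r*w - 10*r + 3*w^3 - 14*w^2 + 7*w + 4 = 18*r^2 - 27*r + 3*w^3 + w^2*(17*r - 17) + w*(-6*r^2 - 42*r + 21) + 9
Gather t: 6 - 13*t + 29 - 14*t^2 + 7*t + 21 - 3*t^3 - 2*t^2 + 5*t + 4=-3*t^3 - 16*t^2 - t + 60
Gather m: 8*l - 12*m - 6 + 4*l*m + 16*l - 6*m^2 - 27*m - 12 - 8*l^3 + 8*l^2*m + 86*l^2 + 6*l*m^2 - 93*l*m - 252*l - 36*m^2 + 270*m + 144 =-8*l^3 + 86*l^2 - 228*l + m^2*(6*l - 42) + m*(8*l^2 - 89*l + 231) + 126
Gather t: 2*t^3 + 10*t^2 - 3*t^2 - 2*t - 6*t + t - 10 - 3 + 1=2*t^3 + 7*t^2 - 7*t - 12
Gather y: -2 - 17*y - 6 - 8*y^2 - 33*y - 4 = -8*y^2 - 50*y - 12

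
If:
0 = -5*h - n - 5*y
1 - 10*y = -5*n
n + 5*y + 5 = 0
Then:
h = 1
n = -11/7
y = -24/35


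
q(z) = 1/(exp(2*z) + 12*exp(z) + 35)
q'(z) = (-2*exp(2*z) - 12*exp(z))/(exp(2*z) + 12*exp(z) + 35)^2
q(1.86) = 0.01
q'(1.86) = -0.01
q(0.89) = 0.01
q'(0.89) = -0.01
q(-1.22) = 0.03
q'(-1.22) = -0.00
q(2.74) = 0.00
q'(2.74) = -0.00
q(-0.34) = 0.02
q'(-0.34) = -0.00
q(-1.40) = 0.03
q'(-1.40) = -0.00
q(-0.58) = 0.02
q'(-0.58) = -0.00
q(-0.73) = 0.02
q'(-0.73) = -0.00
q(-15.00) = 0.03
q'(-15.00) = 0.00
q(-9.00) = 0.03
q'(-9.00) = 0.00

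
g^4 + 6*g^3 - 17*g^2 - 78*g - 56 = (g - 4)*(g + 1)*(g + 2)*(g + 7)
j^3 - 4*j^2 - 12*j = j*(j - 6)*(j + 2)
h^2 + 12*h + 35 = (h + 5)*(h + 7)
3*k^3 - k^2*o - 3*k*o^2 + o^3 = (-3*k + o)*(-k + o)*(k + o)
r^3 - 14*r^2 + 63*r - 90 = (r - 6)*(r - 5)*(r - 3)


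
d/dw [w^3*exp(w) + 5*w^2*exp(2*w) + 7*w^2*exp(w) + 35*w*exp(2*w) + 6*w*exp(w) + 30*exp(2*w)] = (w^3 + 10*w^2*exp(w) + 10*w^2 + 80*w*exp(w) + 20*w + 95*exp(w) + 6)*exp(w)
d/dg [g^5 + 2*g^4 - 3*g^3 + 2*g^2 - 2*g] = 5*g^4 + 8*g^3 - 9*g^2 + 4*g - 2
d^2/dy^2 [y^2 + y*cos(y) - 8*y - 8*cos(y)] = -y*cos(y) - 2*sin(y) + 8*cos(y) + 2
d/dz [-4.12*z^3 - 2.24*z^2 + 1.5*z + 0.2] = -12.36*z^2 - 4.48*z + 1.5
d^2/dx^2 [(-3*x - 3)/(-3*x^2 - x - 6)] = 6*((x + 1)*(6*x + 1)^2 - (9*x + 4)*(3*x^2 + x + 6))/(3*x^2 + x + 6)^3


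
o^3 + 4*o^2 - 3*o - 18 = (o - 2)*(o + 3)^2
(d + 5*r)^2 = d^2 + 10*d*r + 25*r^2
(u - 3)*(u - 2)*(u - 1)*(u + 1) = u^4 - 5*u^3 + 5*u^2 + 5*u - 6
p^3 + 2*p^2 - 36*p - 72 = (p - 6)*(p + 2)*(p + 6)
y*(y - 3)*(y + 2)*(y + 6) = y^4 + 5*y^3 - 12*y^2 - 36*y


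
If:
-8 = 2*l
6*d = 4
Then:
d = 2/3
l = -4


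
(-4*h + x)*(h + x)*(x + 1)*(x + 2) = -4*h^2*x^2 - 12*h^2*x - 8*h^2 - 3*h*x^3 - 9*h*x^2 - 6*h*x + x^4 + 3*x^3 + 2*x^2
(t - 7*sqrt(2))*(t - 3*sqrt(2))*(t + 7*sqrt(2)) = t^3 - 3*sqrt(2)*t^2 - 98*t + 294*sqrt(2)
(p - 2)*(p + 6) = p^2 + 4*p - 12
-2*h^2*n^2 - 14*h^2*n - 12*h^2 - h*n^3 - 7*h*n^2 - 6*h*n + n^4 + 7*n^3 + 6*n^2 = (-2*h + n)*(h + n)*(n + 1)*(n + 6)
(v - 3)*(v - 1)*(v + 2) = v^3 - 2*v^2 - 5*v + 6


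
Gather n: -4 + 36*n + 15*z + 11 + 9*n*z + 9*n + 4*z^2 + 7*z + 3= n*(9*z + 45) + 4*z^2 + 22*z + 10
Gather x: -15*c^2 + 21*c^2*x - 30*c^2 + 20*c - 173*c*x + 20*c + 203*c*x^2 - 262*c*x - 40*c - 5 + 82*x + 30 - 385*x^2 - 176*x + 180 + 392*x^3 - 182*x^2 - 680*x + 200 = -45*c^2 + 392*x^3 + x^2*(203*c - 567) + x*(21*c^2 - 435*c - 774) + 405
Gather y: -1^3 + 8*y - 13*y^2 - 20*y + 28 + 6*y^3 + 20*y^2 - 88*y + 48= 6*y^3 + 7*y^2 - 100*y + 75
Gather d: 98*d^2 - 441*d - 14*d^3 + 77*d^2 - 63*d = -14*d^3 + 175*d^2 - 504*d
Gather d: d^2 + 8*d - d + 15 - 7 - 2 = d^2 + 7*d + 6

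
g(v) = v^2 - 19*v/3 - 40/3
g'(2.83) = -0.67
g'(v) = 2*v - 19/3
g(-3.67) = 23.38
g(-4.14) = 30.03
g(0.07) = -13.77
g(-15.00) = 306.67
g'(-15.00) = -36.33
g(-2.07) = 4.06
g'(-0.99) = -8.31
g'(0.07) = -6.19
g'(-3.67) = -13.67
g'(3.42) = 0.51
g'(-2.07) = -10.47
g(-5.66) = 54.55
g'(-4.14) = -14.61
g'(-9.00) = -24.33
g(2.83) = -23.25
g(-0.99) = -6.08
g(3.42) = -23.30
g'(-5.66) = -17.65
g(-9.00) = 124.67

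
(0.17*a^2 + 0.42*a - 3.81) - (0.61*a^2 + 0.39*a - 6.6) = -0.44*a^2 + 0.03*a + 2.79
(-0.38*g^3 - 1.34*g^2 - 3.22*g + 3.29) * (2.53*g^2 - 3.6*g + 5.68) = -0.9614*g^5 - 2.0222*g^4 - 5.481*g^3 + 12.3045*g^2 - 30.1336*g + 18.6872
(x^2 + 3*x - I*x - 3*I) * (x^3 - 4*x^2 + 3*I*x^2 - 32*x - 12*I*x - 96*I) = x^5 - x^4 + 2*I*x^4 - 41*x^3 - 2*I*x^3 - 99*x^2 - 88*I*x^2 - 132*x - 192*I*x - 288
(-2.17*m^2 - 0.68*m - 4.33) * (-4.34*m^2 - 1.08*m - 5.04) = 9.4178*m^4 + 5.2948*m^3 + 30.4634*m^2 + 8.1036*m + 21.8232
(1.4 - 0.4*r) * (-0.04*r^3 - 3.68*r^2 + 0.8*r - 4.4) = 0.016*r^4 + 1.416*r^3 - 5.472*r^2 + 2.88*r - 6.16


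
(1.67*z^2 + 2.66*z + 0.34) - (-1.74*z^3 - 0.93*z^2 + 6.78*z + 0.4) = 1.74*z^3 + 2.6*z^2 - 4.12*z - 0.06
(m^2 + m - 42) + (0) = m^2 + m - 42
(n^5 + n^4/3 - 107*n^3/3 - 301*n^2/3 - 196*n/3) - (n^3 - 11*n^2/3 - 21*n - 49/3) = n^5 + n^4/3 - 110*n^3/3 - 290*n^2/3 - 133*n/3 + 49/3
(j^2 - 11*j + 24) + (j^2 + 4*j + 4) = 2*j^2 - 7*j + 28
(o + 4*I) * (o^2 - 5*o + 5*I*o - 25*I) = o^3 - 5*o^2 + 9*I*o^2 - 20*o - 45*I*o + 100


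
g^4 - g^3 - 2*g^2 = g^2*(g - 2)*(g + 1)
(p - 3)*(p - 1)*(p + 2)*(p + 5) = p^4 + 3*p^3 - 15*p^2 - 19*p + 30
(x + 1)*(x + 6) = x^2 + 7*x + 6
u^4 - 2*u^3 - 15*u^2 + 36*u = u*(u - 3)^2*(u + 4)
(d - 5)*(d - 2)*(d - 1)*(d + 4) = d^4 - 4*d^3 - 15*d^2 + 58*d - 40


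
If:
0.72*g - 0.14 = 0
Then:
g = 0.19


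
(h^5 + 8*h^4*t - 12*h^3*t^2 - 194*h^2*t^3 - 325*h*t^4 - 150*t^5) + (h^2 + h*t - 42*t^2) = h^5 + 8*h^4*t - 12*h^3*t^2 - 194*h^2*t^3 + h^2 - 325*h*t^4 + h*t - 150*t^5 - 42*t^2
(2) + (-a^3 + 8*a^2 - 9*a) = -a^3 + 8*a^2 - 9*a + 2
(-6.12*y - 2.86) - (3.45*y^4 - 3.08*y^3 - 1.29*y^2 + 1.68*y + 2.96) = -3.45*y^4 + 3.08*y^3 + 1.29*y^2 - 7.8*y - 5.82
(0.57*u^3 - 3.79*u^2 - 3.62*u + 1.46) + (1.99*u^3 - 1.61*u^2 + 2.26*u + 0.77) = 2.56*u^3 - 5.4*u^2 - 1.36*u + 2.23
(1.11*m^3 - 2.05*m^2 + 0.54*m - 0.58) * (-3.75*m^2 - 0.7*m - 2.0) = -4.1625*m^5 + 6.9105*m^4 - 2.81*m^3 + 5.897*m^2 - 0.674*m + 1.16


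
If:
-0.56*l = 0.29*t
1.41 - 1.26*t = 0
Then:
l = -0.58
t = 1.12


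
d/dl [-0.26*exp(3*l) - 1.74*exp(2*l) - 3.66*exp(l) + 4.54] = (-0.78*exp(2*l) - 3.48*exp(l) - 3.66)*exp(l)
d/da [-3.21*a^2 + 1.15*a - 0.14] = 1.15 - 6.42*a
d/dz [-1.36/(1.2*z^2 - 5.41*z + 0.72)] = (3.264*z - 7.3576)/(1.2*z^2 - 5.41*z + 0.72)^2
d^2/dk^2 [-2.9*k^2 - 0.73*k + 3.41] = -5.80000000000000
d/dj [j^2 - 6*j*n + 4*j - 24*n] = 2*j - 6*n + 4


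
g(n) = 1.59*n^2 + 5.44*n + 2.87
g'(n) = 3.18*n + 5.44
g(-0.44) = 0.78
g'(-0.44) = 4.04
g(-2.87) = 0.35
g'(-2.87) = -3.69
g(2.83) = 31.00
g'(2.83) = 14.44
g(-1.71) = -1.78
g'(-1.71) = 0.00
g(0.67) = 7.23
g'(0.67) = 7.57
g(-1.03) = -1.05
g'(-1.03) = 2.16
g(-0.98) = -0.93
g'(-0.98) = 2.32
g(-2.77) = 0.00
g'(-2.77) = -3.37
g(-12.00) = 166.55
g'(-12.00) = -32.72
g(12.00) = 297.11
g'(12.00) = 43.60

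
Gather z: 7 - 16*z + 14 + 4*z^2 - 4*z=4*z^2 - 20*z + 21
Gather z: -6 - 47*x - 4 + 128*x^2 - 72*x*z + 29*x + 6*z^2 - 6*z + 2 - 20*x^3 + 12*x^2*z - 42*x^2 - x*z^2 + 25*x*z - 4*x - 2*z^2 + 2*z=-20*x^3 + 86*x^2 - 22*x + z^2*(4 - x) + z*(12*x^2 - 47*x - 4) - 8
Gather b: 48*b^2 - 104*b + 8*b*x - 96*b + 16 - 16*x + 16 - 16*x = 48*b^2 + b*(8*x - 200) - 32*x + 32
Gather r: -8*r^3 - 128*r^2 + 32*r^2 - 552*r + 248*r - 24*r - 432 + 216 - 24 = -8*r^3 - 96*r^2 - 328*r - 240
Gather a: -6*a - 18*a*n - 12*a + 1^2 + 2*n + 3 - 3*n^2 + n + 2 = a*(-18*n - 18) - 3*n^2 + 3*n + 6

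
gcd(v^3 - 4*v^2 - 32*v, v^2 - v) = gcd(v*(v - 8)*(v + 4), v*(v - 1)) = v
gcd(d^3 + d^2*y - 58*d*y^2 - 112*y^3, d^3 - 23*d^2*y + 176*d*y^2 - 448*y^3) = -d + 8*y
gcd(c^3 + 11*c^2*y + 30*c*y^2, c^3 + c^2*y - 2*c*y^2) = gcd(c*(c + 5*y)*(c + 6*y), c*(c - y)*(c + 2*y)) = c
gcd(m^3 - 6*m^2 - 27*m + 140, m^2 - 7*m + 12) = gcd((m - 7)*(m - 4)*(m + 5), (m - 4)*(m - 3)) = m - 4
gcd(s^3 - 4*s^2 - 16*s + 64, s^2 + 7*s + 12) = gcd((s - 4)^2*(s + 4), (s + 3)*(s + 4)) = s + 4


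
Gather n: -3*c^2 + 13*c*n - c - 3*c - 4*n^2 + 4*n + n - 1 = -3*c^2 - 4*c - 4*n^2 + n*(13*c + 5) - 1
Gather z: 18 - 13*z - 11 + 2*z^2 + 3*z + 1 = 2*z^2 - 10*z + 8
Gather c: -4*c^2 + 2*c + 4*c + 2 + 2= -4*c^2 + 6*c + 4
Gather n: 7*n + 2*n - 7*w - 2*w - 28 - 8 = 9*n - 9*w - 36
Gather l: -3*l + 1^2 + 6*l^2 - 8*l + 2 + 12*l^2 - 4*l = 18*l^2 - 15*l + 3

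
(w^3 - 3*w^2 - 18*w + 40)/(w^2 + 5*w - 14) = (w^2 - w - 20)/(w + 7)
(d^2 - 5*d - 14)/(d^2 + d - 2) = (d - 7)/(d - 1)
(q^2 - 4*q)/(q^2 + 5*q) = (q - 4)/(q + 5)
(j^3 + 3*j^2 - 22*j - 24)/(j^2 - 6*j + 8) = (j^2 + 7*j + 6)/(j - 2)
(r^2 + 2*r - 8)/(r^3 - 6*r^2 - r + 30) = (r^2 + 2*r - 8)/(r^3 - 6*r^2 - r + 30)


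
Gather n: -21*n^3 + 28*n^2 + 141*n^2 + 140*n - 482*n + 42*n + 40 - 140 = -21*n^3 + 169*n^2 - 300*n - 100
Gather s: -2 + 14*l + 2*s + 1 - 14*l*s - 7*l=7*l + s*(2 - 14*l) - 1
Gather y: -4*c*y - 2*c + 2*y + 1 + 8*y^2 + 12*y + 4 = -2*c + 8*y^2 + y*(14 - 4*c) + 5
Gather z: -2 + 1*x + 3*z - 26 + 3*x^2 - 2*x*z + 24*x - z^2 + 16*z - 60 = 3*x^2 + 25*x - z^2 + z*(19 - 2*x) - 88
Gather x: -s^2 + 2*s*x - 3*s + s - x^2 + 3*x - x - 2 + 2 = -s^2 - 2*s - x^2 + x*(2*s + 2)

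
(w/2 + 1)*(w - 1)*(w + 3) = w^3/2 + 2*w^2 + w/2 - 3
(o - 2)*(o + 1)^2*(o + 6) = o^4 + 6*o^3 - 3*o^2 - 20*o - 12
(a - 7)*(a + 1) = a^2 - 6*a - 7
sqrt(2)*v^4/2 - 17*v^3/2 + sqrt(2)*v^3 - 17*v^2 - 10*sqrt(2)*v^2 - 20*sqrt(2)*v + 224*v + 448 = (v - 8*sqrt(2))*(v - 4*sqrt(2))*(v + 7*sqrt(2)/2)*(sqrt(2)*v/2 + sqrt(2))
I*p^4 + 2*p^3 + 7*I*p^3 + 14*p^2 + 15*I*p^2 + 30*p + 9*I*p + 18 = (p + 3)^2*(p - 2*I)*(I*p + I)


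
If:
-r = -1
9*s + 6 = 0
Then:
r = 1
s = -2/3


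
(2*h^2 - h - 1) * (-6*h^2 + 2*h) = -12*h^4 + 10*h^3 + 4*h^2 - 2*h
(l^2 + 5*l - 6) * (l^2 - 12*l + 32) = l^4 - 7*l^3 - 34*l^2 + 232*l - 192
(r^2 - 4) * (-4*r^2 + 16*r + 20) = -4*r^4 + 16*r^3 + 36*r^2 - 64*r - 80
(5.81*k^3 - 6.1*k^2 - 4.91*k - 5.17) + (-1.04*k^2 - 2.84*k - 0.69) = 5.81*k^3 - 7.14*k^2 - 7.75*k - 5.86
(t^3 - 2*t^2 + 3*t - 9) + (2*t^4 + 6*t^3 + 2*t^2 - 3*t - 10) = 2*t^4 + 7*t^3 - 19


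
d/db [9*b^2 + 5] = 18*b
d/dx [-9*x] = -9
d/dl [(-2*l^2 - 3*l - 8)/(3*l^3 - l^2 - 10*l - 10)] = (6*l^4 + 18*l^3 + 89*l^2 + 24*l - 50)/(9*l^6 - 6*l^5 - 59*l^4 - 40*l^3 + 120*l^2 + 200*l + 100)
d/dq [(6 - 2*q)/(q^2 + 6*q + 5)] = 2*(-q^2 - 6*q + 2*(q - 3)*(q + 3) - 5)/(q^2 + 6*q + 5)^2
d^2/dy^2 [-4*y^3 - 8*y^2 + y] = -24*y - 16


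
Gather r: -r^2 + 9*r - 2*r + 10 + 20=-r^2 + 7*r + 30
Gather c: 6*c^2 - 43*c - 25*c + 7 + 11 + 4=6*c^2 - 68*c + 22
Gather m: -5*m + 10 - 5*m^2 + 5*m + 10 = 20 - 5*m^2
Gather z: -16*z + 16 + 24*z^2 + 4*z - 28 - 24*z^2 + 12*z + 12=0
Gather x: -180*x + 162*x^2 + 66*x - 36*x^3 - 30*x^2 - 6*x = -36*x^3 + 132*x^2 - 120*x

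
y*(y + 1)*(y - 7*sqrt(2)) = y^3 - 7*sqrt(2)*y^2 + y^2 - 7*sqrt(2)*y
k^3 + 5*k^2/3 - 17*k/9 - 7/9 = (k - 1)*(k + 1/3)*(k + 7/3)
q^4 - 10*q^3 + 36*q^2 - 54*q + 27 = (q - 3)^3*(q - 1)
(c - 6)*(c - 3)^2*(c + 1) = c^4 - 11*c^3 + 33*c^2 - 9*c - 54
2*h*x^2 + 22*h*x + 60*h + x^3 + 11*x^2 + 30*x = (2*h + x)*(x + 5)*(x + 6)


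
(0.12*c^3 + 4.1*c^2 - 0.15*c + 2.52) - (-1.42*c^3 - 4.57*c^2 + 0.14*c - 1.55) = 1.54*c^3 + 8.67*c^2 - 0.29*c + 4.07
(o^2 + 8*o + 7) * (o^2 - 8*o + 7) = o^4 - 50*o^2 + 49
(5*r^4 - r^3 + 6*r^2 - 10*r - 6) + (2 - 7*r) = 5*r^4 - r^3 + 6*r^2 - 17*r - 4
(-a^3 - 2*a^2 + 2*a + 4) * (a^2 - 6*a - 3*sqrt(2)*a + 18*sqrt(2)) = -a^5 + 4*a^4 + 3*sqrt(2)*a^4 - 12*sqrt(2)*a^3 + 14*a^3 - 42*sqrt(2)*a^2 - 8*a^2 - 24*a + 24*sqrt(2)*a + 72*sqrt(2)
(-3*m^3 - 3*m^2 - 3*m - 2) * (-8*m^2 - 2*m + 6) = 24*m^5 + 30*m^4 + 12*m^3 + 4*m^2 - 14*m - 12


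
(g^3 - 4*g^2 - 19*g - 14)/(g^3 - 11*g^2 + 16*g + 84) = (g + 1)/(g - 6)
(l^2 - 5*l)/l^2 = (l - 5)/l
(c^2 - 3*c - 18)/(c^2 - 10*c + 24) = (c + 3)/(c - 4)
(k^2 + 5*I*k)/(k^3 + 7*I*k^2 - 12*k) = (k + 5*I)/(k^2 + 7*I*k - 12)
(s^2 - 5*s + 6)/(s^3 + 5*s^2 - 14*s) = (s - 3)/(s*(s + 7))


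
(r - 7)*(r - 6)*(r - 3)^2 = r^4 - 19*r^3 + 129*r^2 - 369*r + 378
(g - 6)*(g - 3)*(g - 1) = g^3 - 10*g^2 + 27*g - 18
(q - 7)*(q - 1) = q^2 - 8*q + 7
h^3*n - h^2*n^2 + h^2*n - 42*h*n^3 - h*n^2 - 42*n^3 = (h - 7*n)*(h + 6*n)*(h*n + n)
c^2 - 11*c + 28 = (c - 7)*(c - 4)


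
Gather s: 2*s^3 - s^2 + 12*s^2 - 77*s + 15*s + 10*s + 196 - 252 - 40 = 2*s^3 + 11*s^2 - 52*s - 96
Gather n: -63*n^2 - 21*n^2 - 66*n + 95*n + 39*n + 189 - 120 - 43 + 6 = -84*n^2 + 68*n + 32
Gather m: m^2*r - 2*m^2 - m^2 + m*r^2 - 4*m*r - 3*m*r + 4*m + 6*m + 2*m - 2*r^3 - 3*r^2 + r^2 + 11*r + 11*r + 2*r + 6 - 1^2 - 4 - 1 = m^2*(r - 3) + m*(r^2 - 7*r + 12) - 2*r^3 - 2*r^2 + 24*r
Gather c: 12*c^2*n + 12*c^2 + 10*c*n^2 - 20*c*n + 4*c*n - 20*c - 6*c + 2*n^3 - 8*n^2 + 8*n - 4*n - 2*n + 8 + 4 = c^2*(12*n + 12) + c*(10*n^2 - 16*n - 26) + 2*n^3 - 8*n^2 + 2*n + 12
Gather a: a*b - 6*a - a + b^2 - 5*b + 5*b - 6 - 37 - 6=a*(b - 7) + b^2 - 49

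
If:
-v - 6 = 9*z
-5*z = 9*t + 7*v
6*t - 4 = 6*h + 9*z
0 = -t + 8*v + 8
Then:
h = 2509/2118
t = 352/353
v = -309/353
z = -201/353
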